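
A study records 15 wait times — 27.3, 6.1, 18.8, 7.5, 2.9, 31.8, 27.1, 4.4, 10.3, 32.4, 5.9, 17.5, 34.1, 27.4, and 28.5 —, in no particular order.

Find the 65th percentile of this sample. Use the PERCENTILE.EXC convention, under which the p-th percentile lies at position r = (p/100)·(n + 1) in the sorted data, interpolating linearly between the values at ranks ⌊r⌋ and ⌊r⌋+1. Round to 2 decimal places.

Sorted: 2.9, 4.4, 5.9, 6.1, 7.5, 10.3, 17.5, 18.8, 27.1, 27.3, 27.4, 28.5, 31.8, 32.4, 34.1.
n = 15.
r = (65/100)·(15 + 1) = 10.4.
Rank 10 is 27.3 and rank 11 is 27.4.
Interpolate: 27.3 + 0.4·(27.4 − 27.3) = 27.3 + 0.4·0.1 = 27.34.

27.34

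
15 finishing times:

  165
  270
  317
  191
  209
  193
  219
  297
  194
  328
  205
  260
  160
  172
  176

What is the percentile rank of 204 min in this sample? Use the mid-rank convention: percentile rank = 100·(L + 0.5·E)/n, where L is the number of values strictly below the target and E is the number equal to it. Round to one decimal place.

46.7

Sorted: 160, 165, 172, 176, 191, 193, 194, 205, 209, 219, 260, 270, 297, 317, 328.
Count below 204: L = 7; count equal: E = 0; n = 15.
Percentile rank = 100·(7 + 0.5·0)/15 = 100·7/15 = 46.67.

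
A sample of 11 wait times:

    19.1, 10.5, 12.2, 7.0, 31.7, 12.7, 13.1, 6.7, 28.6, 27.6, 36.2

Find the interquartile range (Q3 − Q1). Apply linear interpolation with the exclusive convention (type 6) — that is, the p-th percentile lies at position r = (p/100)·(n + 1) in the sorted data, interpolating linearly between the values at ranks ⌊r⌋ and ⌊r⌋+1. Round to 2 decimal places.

18.10

Sorted: 6.7, 7.0, 10.5, 12.2, 12.7, 13.1, 19.1, 27.6, 28.6, 31.7, 36.2.
n = 11.
P25: r = 3 (integer) → 10.5.
P75: r = 9 (integer) → 28.6.
Difference: 28.6 − 10.5 = 18.1.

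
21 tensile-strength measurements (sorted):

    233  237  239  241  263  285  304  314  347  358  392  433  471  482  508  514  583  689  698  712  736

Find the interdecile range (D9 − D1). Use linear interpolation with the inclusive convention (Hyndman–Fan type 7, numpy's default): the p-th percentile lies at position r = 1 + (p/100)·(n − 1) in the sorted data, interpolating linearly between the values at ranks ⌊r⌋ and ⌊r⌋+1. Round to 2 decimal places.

n = 21.
P10: r = 3 (integer) → 239.
P90: r = 19 (integer) → 698.
Difference: 698 − 239 = 459.

459.00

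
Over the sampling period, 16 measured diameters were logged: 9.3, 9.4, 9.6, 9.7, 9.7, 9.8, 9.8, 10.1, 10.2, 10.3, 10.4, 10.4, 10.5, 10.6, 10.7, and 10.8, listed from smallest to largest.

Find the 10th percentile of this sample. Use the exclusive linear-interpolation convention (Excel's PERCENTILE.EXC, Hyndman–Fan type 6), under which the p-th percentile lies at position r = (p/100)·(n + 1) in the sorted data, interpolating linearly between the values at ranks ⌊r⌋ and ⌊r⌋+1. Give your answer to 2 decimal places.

n = 16.
r = (10/100)·(16 + 1) = 1.7.
Rank 1 is 9.3 and rank 2 is 9.4.
Interpolate: 9.3 + 0.7·(9.4 − 9.3) = 9.3 + 0.7·0.1 = 9.37.

9.37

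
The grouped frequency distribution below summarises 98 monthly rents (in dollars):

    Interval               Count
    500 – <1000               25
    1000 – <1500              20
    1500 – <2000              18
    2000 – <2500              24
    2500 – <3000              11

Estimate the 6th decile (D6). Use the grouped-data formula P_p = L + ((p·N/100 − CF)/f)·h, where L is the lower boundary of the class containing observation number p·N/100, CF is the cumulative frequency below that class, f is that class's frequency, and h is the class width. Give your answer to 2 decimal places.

N = 98; target position k = 60/100 · 98 = 58.8.
Cumulative frequencies: 25, 45, 63, 87, 98.
Observation 58.8 falls in the class 1500 – <2000.
L = 1500, CF = 45, f = 18, h = 500.
P60 = 1500 + ((58.8 − 45)/18)·500 = 1500 + 383.333 = 1883.33.

1883.33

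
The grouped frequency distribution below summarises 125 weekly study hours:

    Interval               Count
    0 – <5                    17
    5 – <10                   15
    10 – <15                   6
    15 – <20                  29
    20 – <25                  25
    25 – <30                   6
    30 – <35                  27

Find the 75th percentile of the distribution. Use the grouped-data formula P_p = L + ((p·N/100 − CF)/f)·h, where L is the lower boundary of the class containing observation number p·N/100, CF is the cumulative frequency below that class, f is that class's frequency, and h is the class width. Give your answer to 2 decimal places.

26.46

N = 125; target position k = 75/100 · 125 = 93.75.
Cumulative frequencies: 17, 32, 38, 67, 92, 98, 125.
Observation 93.75 falls in the class 25 – <30.
L = 25, CF = 92, f = 6, h = 5.
P75 = 25 + ((93.75 − 92)/6)·5 = 25 + 1.45833 = 26.4583.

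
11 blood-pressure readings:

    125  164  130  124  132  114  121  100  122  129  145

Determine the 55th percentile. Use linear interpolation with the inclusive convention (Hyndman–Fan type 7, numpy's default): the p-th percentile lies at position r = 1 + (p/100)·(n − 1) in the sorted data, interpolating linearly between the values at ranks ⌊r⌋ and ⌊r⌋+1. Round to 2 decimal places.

Sorted: 100, 114, 121, 122, 124, 125, 129, 130, 132, 145, 164.
n = 11.
r = 1 + (55/100)·(11 − 1) = 1 + 5.5 = 6.5.
Rank 6 is 125 and rank 7 is 129.
Interpolate: 125 + 0.5·(129 − 125) = 125 + 0.5·4 = 127.

127.00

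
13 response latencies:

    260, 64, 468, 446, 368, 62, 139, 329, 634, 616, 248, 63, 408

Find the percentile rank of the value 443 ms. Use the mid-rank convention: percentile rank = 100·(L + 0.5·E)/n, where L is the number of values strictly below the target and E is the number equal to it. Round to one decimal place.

Sorted: 62, 63, 64, 139, 248, 260, 329, 368, 408, 446, 468, 616, 634.
Count below 443: L = 9; count equal: E = 0; n = 13.
Percentile rank = 100·(9 + 0.5·0)/13 = 100·9/13 = 69.23.

69.2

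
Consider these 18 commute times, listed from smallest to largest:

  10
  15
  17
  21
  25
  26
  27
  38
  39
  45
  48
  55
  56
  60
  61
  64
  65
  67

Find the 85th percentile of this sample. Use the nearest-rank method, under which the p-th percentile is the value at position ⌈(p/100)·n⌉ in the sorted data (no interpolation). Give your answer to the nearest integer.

n = 18.
Position = ⌈85/100 · 18⌉ = ⌈15.3⌉ = 16.
The value at rank 16 is 64.

64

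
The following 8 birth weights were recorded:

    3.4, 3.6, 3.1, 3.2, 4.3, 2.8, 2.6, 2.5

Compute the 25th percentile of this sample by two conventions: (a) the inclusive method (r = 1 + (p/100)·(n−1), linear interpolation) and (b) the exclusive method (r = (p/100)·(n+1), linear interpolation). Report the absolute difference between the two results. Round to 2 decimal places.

0.10

Sorted: 2.5, 2.6, 2.8, 3.1, 3.2, 3.4, 3.6, 4.3.
n = 8.
(a) r = 2.75; between ranks 2 (2.6) and 3 (2.8): 2.75.
(b) r = 2.25; between ranks 2 (2.6) and 3 (2.8): 2.65.
|2.75 − 2.65| = 0.1.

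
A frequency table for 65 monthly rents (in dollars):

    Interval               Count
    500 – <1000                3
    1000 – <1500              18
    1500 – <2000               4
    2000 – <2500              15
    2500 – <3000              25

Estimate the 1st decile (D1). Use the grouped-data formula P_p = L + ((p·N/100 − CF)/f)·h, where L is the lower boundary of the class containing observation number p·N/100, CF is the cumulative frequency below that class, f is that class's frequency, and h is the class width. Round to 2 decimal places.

N = 65; target position k = 10/100 · 65 = 6.5.
Cumulative frequencies: 3, 21, 25, 40, 65.
Observation 6.5 falls in the class 1000 – <1500.
L = 1000, CF = 3, f = 18, h = 500.
P10 = 1000 + ((6.5 − 3)/18)·500 = 1000 + 97.2222 = 1097.22.

1097.22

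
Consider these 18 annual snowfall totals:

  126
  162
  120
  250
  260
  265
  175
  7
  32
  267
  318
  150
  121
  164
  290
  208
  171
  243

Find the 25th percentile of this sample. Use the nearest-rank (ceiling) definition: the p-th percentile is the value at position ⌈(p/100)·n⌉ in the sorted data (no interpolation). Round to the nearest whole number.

Sorted: 7, 32, 120, 121, 126, 150, 162, 164, 171, 175, 208, 243, 250, 260, 265, 267, 290, 318.
n = 18.
Position = ⌈25/100 · 18⌉ = ⌈4.5⌉ = 5.
The value at rank 5 is 126.

126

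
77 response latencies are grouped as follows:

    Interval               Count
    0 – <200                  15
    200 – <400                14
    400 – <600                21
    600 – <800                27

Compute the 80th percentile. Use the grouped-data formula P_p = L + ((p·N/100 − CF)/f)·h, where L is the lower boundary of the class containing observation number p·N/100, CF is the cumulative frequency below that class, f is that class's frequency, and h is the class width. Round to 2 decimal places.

685.93

N = 77; target position k = 80/100 · 77 = 61.6.
Cumulative frequencies: 15, 29, 50, 77.
Observation 61.6 falls in the class 600 – <800.
L = 600, CF = 50, f = 27, h = 200.
P80 = 600 + ((61.6 − 50)/27)·200 = 600 + 85.9259 = 685.926.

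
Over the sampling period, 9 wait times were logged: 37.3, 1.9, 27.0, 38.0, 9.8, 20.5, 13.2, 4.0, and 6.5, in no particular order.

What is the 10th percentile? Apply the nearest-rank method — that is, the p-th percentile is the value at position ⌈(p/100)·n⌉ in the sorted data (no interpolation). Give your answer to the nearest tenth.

1.9

Sorted: 1.9, 4.0, 6.5, 9.8, 13.2, 20.5, 27.0, 37.3, 38.0.
n = 9.
Position = ⌈10/100 · 9⌉ = ⌈0.9⌉ = 1.
The value at rank 1 is 1.9.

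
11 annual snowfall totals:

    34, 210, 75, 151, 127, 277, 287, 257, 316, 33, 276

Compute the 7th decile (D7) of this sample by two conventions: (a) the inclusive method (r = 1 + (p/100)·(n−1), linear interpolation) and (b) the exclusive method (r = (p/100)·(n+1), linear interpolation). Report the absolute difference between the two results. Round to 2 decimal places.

Sorted: 33, 34, 75, 127, 151, 210, 257, 276, 277, 287, 316.
n = 11.
(a) r = 8 → value at rank 8 = 276.
(b) r = 8.4; between ranks 8 (276) and 9 (277): 276.4.
|276 − 276.4| = 0.4.

0.40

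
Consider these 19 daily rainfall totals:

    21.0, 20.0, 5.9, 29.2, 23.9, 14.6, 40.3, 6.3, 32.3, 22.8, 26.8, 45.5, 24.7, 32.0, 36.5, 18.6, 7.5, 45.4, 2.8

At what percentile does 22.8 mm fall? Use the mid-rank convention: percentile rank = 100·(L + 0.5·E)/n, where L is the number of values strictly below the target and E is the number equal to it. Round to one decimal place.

44.7

Sorted: 2.8, 5.9, 6.3, 7.5, 14.6, 18.6, 20.0, 21.0, 22.8, 23.9, 24.7, 26.8, 29.2, 32.0, 32.3, 36.5, 40.3, 45.4, 45.5.
Count below 22.8: L = 8; count equal: E = 1; n = 19.
Percentile rank = 100·(8 + 0.5·1)/19 = 100·8.5/19 = 44.74.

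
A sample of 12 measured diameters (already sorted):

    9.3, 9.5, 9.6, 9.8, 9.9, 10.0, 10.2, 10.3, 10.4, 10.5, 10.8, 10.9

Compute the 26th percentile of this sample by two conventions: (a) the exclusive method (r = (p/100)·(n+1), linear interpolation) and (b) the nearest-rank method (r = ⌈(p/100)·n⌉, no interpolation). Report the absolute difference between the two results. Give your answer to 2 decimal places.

n = 12.
(a) r = 3.38; between ranks 3 (9.6) and 4 (9.8): 9.676.
(b) the nearest-rank method: rank 4 → 9.8.
|9.676 − 9.8| = 0.124.

0.12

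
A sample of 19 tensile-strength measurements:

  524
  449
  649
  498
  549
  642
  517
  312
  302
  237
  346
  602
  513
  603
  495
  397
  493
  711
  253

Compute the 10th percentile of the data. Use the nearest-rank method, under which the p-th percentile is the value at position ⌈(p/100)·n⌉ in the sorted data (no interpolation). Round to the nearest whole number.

253

Sorted: 237, 253, 302, 312, 346, 397, 449, 493, 495, 498, 513, 517, 524, 549, 602, 603, 642, 649, 711.
n = 19.
Position = ⌈10/100 · 19⌉ = ⌈1.9⌉ = 2.
The value at rank 2 is 253.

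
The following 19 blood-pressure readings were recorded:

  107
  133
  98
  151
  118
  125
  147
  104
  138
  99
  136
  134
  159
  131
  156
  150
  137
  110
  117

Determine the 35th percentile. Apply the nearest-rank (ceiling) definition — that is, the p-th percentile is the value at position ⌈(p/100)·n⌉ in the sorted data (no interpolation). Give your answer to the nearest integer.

118

Sorted: 98, 99, 104, 107, 110, 117, 118, 125, 131, 133, 134, 136, 137, 138, 147, 150, 151, 156, 159.
n = 19.
Position = ⌈35/100 · 19⌉ = ⌈6.65⌉ = 7.
The value at rank 7 is 118.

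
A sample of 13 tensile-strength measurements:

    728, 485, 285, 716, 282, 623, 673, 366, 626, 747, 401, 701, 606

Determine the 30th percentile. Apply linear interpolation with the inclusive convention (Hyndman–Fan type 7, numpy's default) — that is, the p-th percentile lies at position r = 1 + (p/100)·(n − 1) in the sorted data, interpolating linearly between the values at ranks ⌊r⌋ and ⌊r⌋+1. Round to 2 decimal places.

Sorted: 282, 285, 366, 401, 485, 606, 623, 626, 673, 701, 716, 728, 747.
n = 13.
r = 1 + (30/100)·(13 − 1) = 1 + 3.6 = 4.6.
Rank 4 is 401 and rank 5 is 485.
Interpolate: 401 + 0.6·(485 − 401) = 401 + 0.6·84 = 451.4.

451.40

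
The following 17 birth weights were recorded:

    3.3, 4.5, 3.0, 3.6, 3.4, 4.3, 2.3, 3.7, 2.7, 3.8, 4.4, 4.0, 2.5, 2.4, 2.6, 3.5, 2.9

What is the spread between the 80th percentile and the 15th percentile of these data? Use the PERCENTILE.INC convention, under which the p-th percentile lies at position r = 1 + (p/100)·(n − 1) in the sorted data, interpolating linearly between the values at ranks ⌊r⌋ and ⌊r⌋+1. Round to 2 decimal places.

Sorted: 2.3, 2.4, 2.5, 2.6, 2.7, 2.9, 3.0, 3.3, 3.4, 3.5, 3.6, 3.7, 3.8, 4.0, 4.3, 4.4, 4.5.
n = 17.
P15: r = 3.4; ranks 3–4 are 2.5, 2.6; interpolating gives 2.54.
P80: r = 13.8; ranks 13–14 are 3.8, 4.0; interpolating gives 3.96.
Difference: 3.96 − 2.54 = 1.42.

1.42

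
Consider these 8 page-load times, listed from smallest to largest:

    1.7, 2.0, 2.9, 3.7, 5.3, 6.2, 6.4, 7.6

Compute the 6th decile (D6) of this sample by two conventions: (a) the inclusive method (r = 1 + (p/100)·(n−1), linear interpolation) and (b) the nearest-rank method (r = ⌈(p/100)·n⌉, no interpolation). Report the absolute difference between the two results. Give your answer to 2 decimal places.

0.18

n = 8.
(a) r = 5.2; between ranks 5 (5.3) and 6 (6.2): 5.48.
(b) the nearest-rank method: rank 5 → 5.3.
|5.48 − 5.3| = 0.18.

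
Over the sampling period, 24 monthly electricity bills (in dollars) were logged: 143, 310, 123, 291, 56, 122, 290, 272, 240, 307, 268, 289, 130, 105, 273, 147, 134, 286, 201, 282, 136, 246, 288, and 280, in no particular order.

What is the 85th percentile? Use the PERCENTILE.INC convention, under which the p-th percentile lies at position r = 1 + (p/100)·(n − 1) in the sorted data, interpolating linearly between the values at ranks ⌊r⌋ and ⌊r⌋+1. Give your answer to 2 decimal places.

Sorted: 56, 105, 122, 123, 130, 134, 136, 143, 147, 201, 240, 246, 268, 272, 273, 280, 282, 286, 288, 289, 290, 291, 307, 310.
n = 24.
r = 1 + (85/100)·(24 − 1) = 1 + 19.55 = 20.55.
Rank 20 is 289 and rank 21 is 290.
Interpolate: 289 + 0.55·(290 − 289) = 289 + 0.55·1 = 289.55.

289.55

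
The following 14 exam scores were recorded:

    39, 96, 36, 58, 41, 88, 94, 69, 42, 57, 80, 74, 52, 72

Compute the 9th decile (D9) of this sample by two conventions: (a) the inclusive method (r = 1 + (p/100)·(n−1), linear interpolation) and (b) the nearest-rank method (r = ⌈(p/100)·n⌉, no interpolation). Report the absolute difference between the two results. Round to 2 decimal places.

Sorted: 36, 39, 41, 42, 52, 57, 58, 69, 72, 74, 80, 88, 94, 96.
n = 14.
(a) r = 12.7; between ranks 12 (88) and 13 (94): 92.2.
(b) the nearest-rank method: rank 13 → 94.
|92.2 − 94| = 1.8.

1.80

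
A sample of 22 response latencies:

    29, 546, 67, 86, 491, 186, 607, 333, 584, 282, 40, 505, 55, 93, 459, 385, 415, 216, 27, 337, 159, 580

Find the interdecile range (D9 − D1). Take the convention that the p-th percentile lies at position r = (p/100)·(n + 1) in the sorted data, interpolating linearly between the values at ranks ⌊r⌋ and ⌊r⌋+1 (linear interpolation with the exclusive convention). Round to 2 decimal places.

550.50

Sorted: 27, 29, 40, 55, 67, 86, 93, 159, 186, 216, 282, 333, 337, 385, 415, 459, 491, 505, 546, 580, 584, 607.
n = 22.
P10: r = 2.3; ranks 2–3 are 29, 40; interpolating gives 32.3.
P90: r = 20.7; ranks 20–21 are 580, 584; interpolating gives 582.8.
Difference: 582.8 − 32.3 = 550.5.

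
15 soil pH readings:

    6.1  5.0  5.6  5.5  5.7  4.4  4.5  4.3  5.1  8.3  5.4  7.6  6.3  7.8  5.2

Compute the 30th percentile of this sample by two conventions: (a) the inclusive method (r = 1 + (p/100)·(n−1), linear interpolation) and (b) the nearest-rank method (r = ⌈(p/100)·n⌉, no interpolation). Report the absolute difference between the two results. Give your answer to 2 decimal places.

Sorted: 4.3, 4.4, 4.5, 5.0, 5.1, 5.2, 5.4, 5.5, 5.6, 5.7, 6.1, 6.3, 7.6, 7.8, 8.3.
n = 15.
(a) r = 5.2; between ranks 5 (5.1) and 6 (5.2): 5.12.
(b) the nearest-rank method: rank 5 → 5.1.
|5.12 − 5.1| = 0.02.

0.02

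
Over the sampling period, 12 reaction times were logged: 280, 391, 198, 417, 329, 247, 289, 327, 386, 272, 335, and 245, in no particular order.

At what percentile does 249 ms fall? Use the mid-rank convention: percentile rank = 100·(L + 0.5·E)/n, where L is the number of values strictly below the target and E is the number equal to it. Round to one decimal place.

Sorted: 198, 245, 247, 272, 280, 289, 327, 329, 335, 386, 391, 417.
Count below 249: L = 3; count equal: E = 0; n = 12.
Percentile rank = 100·(3 + 0.5·0)/12 = 100·3/12 = 25.

25.0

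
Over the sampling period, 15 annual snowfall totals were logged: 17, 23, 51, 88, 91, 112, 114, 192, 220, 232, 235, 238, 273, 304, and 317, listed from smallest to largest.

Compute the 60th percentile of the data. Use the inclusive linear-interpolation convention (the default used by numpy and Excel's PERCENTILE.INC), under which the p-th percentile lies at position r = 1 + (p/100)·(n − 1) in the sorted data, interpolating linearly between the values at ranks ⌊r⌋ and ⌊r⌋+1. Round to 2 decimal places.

n = 15.
r = 1 + (60/100)·(15 − 1) = 1 + 8.4 = 9.4.
Rank 9 is 220 and rank 10 is 232.
Interpolate: 220 + 0.4·(232 − 220) = 220 + 0.4·12 = 224.8.

224.80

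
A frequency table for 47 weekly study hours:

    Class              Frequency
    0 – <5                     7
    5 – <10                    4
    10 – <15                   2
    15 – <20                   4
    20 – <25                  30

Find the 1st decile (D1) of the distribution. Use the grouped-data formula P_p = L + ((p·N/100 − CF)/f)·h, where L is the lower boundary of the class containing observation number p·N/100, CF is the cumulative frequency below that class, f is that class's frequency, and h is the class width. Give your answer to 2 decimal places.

3.36

N = 47; target position k = 10/100 · 47 = 4.7.
Cumulative frequencies: 7, 11, 13, 17, 47.
Observation 4.7 falls in the class 0 – <5.
L = 0, CF = 0, f = 7, h = 5.
P10 = 0 + ((4.7 − 0)/7)·5 = 0 + 3.35714 = 3.35714.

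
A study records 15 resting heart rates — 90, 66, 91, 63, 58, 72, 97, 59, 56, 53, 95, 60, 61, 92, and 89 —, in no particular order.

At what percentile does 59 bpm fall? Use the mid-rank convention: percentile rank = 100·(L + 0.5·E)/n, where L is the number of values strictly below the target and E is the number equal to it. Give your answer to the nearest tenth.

Sorted: 53, 56, 58, 59, 60, 61, 63, 66, 72, 89, 90, 91, 92, 95, 97.
Count below 59: L = 3; count equal: E = 1; n = 15.
Percentile rank = 100·(3 + 0.5·1)/15 = 100·3.5/15 = 23.33.

23.3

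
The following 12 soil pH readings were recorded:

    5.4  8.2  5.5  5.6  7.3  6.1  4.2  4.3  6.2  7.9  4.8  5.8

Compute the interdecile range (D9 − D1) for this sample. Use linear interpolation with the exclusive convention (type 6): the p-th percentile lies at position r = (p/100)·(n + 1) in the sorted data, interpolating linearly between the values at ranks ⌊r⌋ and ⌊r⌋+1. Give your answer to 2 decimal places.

3.88

Sorted: 4.2, 4.3, 4.8, 5.4, 5.5, 5.6, 5.8, 6.1, 6.2, 7.3, 7.9, 8.2.
n = 12.
P10: r = 1.3; ranks 1–2 are 4.2, 4.3; interpolating gives 4.23.
P90: r = 11.7; ranks 11–12 are 7.9, 8.2; interpolating gives 8.11.
Difference: 8.11 − 4.23 = 3.88.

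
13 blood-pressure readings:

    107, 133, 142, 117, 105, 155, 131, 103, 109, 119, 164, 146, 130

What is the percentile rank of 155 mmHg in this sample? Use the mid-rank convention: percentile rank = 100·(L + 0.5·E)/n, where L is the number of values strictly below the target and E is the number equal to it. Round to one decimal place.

88.5

Sorted: 103, 105, 107, 109, 117, 119, 130, 131, 133, 142, 146, 155, 164.
Count below 155: L = 11; count equal: E = 1; n = 13.
Percentile rank = 100·(11 + 0.5·1)/13 = 100·11.5/13 = 88.46.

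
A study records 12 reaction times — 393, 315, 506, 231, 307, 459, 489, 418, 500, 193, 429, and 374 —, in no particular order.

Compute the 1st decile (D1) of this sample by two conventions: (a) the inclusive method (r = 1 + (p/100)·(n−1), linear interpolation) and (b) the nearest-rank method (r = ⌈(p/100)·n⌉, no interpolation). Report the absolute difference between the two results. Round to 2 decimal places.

7.60

Sorted: 193, 231, 307, 315, 374, 393, 418, 429, 459, 489, 500, 506.
n = 12.
(a) r = 2.1; between ranks 2 (231) and 3 (307): 238.6.
(b) the nearest-rank method: rank 2 → 231.
|238.6 − 231| = 7.6.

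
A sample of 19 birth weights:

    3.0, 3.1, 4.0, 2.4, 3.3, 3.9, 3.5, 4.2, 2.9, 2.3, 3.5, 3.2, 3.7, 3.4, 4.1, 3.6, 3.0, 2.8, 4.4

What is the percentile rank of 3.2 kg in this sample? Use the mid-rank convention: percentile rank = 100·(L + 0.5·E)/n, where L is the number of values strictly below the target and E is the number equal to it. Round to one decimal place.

Sorted: 2.3, 2.4, 2.8, 2.9, 3.0, 3.0, 3.1, 3.2, 3.3, 3.4, 3.5, 3.5, 3.6, 3.7, 3.9, 4.0, 4.1, 4.2, 4.4.
Count below 3.2: L = 7; count equal: E = 1; n = 19.
Percentile rank = 100·(7 + 0.5·1)/19 = 100·7.5/19 = 39.47.

39.5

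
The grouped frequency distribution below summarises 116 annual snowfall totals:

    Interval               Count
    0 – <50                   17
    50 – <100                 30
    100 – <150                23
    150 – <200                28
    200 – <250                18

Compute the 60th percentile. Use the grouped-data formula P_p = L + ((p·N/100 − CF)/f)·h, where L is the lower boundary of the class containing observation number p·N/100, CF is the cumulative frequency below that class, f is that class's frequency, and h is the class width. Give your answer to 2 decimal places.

149.13

N = 116; target position k = 60/100 · 116 = 69.6.
Cumulative frequencies: 17, 47, 70, 98, 116.
Observation 69.6 falls in the class 100 – <150.
L = 100, CF = 47, f = 23, h = 50.
P60 = 100 + ((69.6 − 47)/23)·50 = 100 + 49.1304 = 149.13.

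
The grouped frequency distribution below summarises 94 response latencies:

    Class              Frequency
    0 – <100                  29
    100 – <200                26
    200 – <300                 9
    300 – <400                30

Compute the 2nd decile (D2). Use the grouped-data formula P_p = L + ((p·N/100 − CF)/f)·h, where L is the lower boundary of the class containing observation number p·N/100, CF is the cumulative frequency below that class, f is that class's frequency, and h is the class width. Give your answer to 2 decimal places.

N = 94; target position k = 20/100 · 94 = 18.8.
Cumulative frequencies: 29, 55, 64, 94.
Observation 18.8 falls in the class 0 – <100.
L = 0, CF = 0, f = 29, h = 100.
P20 = 0 + ((18.8 − 0)/29)·100 = 0 + 64.8276 = 64.8276.

64.83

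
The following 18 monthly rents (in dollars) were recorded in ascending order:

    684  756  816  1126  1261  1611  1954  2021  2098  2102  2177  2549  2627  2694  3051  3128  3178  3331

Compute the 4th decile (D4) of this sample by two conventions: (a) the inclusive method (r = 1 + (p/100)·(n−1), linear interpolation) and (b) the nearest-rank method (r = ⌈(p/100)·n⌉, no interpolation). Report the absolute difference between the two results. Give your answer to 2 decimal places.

n = 18.
(a) r = 7.8; between ranks 7 (1954) and 8 (2021): 2007.6.
(b) the nearest-rank method: rank 8 → 2021.
|2007.6 − 2021| = 13.4.

13.40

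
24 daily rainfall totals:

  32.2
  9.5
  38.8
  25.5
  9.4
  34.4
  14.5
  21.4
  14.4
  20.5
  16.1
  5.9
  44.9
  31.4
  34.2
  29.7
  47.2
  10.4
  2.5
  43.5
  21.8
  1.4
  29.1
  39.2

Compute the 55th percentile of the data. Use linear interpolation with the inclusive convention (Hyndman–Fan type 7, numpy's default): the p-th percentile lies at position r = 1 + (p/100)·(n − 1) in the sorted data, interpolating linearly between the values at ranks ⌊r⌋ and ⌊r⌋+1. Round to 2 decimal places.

Sorted: 1.4, 2.5, 5.9, 9.4, 9.5, 10.4, 14.4, 14.5, 16.1, 20.5, 21.4, 21.8, 25.5, 29.1, 29.7, 31.4, 32.2, 34.2, 34.4, 38.8, 39.2, 43.5, 44.9, 47.2.
n = 24.
r = 1 + (55/100)·(24 − 1) = 1 + 12.65 = 13.65.
Rank 13 is 25.5 and rank 14 is 29.1.
Interpolate: 25.5 + 0.65·(29.1 − 25.5) = 25.5 + 0.65·3.6 = 27.84.

27.84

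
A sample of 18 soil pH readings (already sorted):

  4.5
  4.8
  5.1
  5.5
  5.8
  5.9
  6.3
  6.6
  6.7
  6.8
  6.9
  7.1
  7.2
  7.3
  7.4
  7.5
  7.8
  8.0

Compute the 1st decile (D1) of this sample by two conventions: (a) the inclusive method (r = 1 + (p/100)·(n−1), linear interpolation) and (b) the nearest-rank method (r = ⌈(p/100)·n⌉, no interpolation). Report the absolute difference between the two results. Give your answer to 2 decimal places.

0.21

n = 18.
(a) r = 2.7; between ranks 2 (4.8) and 3 (5.1): 5.01.
(b) the nearest-rank method: rank 2 → 4.8.
|5.01 − 4.8| = 0.21.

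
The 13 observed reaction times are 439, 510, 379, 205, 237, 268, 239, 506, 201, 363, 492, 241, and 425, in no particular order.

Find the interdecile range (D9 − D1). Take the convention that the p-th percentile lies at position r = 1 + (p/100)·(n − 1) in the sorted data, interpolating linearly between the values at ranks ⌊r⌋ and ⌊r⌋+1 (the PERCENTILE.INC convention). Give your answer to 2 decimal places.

291.80

Sorted: 201, 205, 237, 239, 241, 268, 363, 379, 425, 439, 492, 506, 510.
n = 13.
P10: r = 2.2; ranks 2–3 are 205, 237; interpolating gives 211.4.
P90: r = 11.8; ranks 11–12 are 492, 506; interpolating gives 503.2.
Difference: 503.2 − 211.4 = 291.8.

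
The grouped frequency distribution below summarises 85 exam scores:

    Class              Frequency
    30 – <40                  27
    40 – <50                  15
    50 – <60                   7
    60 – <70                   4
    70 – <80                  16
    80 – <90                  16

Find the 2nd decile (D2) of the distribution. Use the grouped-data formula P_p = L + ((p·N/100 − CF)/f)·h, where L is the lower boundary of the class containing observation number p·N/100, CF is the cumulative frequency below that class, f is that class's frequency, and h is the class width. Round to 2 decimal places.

N = 85; target position k = 20/100 · 85 = 17.
Cumulative frequencies: 27, 42, 49, 53, 69, 85.
Observation 17 falls in the class 30 – <40.
L = 30, CF = 0, f = 27, h = 10.
P20 = 30 + ((17 − 0)/27)·10 = 30 + 6.2963 = 36.2963.

36.30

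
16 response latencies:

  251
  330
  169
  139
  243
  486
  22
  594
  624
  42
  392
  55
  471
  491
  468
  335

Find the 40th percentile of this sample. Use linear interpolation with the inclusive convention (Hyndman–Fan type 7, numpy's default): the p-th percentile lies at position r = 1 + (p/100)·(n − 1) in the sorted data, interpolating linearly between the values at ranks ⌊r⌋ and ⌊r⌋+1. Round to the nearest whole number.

Sorted: 22, 42, 55, 139, 169, 243, 251, 330, 335, 392, 468, 471, 486, 491, 594, 624.
n = 16.
r = 1 + (40/100)·(16 − 1) = 1 + 6 = 7.
r is an integer, so P40 is the value at rank 7: 251.

251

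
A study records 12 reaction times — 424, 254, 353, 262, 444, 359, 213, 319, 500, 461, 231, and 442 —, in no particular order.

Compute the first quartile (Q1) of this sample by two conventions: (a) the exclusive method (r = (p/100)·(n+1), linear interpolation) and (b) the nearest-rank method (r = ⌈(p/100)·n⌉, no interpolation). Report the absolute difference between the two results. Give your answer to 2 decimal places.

2.00

Sorted: 213, 231, 254, 262, 319, 353, 359, 424, 442, 444, 461, 500.
n = 12.
(a) r = 3.25; between ranks 3 (254) and 4 (262): 256.
(b) the nearest-rank method: rank 3 → 254.
|256 − 254| = 2.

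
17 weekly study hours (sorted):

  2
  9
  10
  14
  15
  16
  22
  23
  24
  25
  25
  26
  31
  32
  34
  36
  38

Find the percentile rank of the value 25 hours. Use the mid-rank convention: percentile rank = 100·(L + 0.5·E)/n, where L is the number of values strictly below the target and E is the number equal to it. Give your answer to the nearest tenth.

Count below 25: L = 9; count equal: E = 2; n = 17.
Percentile rank = 100·(9 + 0.5·2)/17 = 100·10/17 = 58.82.

58.8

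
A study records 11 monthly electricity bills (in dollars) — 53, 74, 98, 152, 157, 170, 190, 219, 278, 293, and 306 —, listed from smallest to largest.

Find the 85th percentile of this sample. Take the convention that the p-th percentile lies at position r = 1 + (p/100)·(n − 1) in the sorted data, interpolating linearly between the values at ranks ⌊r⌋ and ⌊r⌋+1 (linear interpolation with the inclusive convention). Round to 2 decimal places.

n = 11.
r = 1 + (85/100)·(11 − 1) = 1 + 8.5 = 9.5.
Rank 9 is 278 and rank 10 is 293.
Interpolate: 278 + 0.5·(293 − 278) = 278 + 0.5·15 = 285.5.

285.50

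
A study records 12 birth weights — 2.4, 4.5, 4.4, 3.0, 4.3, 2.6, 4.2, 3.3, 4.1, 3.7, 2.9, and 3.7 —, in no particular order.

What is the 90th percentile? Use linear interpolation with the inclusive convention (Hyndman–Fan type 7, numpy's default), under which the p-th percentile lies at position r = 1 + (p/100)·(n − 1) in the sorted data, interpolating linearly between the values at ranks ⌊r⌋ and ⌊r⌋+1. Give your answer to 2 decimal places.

4.39

Sorted: 2.4, 2.6, 2.9, 3.0, 3.3, 3.7, 3.7, 4.1, 4.2, 4.3, 4.4, 4.5.
n = 12.
r = 1 + (90/100)·(12 − 1) = 1 + 9.9 = 10.9.
Rank 10 is 4.3 and rank 11 is 4.4.
Interpolate: 4.3 + 0.9·(4.4 − 4.3) = 4.3 + 0.9·0.1 = 4.39.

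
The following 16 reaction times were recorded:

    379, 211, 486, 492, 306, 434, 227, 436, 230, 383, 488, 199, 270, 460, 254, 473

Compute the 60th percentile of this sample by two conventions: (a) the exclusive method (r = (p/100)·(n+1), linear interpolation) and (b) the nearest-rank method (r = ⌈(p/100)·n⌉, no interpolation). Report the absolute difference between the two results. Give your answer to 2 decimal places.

0.40

Sorted: 199, 211, 227, 230, 254, 270, 306, 379, 383, 434, 436, 460, 473, 486, 488, 492.
n = 16.
(a) r = 10.2; between ranks 10 (434) and 11 (436): 434.4.
(b) the nearest-rank method: rank 10 → 434.
|434.4 − 434| = 0.4.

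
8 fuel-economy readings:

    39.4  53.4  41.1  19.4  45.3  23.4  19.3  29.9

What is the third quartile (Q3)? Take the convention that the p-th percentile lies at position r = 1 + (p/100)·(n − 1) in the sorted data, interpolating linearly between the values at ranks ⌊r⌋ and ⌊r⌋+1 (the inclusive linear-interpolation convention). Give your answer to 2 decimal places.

Sorted: 19.3, 19.4, 23.4, 29.9, 39.4, 41.1, 45.3, 53.4.
n = 8.
r = 1 + (75/100)·(8 − 1) = 1 + 5.25 = 6.25.
Rank 6 is 41.1 and rank 7 is 45.3.
Interpolate: 41.1 + 0.25·(45.3 − 41.1) = 41.1 + 0.25·4.2 = 42.15.

42.15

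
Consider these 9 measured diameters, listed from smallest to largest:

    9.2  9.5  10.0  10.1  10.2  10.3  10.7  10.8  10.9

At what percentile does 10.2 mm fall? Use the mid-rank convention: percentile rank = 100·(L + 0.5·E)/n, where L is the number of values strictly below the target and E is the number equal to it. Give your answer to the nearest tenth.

Count below 10.2: L = 4; count equal: E = 1; n = 9.
Percentile rank = 100·(4 + 0.5·1)/9 = 100·4.5/9 = 50.

50.0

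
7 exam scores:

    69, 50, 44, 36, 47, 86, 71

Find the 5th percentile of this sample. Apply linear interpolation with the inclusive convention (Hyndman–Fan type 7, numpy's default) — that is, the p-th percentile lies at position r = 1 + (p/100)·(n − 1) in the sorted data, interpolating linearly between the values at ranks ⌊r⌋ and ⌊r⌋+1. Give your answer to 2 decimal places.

38.40

Sorted: 36, 44, 47, 50, 69, 71, 86.
n = 7.
r = 1 + (5/100)·(7 − 1) = 1 + 0.3 = 1.3.
Rank 1 is 36 and rank 2 is 44.
Interpolate: 36 + 0.3·(44 − 36) = 36 + 0.3·8 = 38.4.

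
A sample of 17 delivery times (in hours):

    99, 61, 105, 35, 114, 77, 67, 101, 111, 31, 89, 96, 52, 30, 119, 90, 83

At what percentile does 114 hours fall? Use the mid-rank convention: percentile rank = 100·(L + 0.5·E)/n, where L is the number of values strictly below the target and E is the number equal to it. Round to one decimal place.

Sorted: 30, 31, 35, 52, 61, 67, 77, 83, 89, 90, 96, 99, 101, 105, 111, 114, 119.
Count below 114: L = 15; count equal: E = 1; n = 17.
Percentile rank = 100·(15 + 0.5·1)/17 = 100·15.5/17 = 91.18.

91.2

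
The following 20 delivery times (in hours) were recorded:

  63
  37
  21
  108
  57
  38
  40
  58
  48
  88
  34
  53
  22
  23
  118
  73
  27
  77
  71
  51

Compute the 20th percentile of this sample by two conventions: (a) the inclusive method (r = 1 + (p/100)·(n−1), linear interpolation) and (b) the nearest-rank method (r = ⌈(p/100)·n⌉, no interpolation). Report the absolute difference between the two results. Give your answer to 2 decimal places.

Sorted: 21, 22, 23, 27, 34, 37, 38, 40, 48, 51, 53, 57, 58, 63, 71, 73, 77, 88, 108, 118.
n = 20.
(a) r = 4.8; between ranks 4 (27) and 5 (34): 32.6.
(b) the nearest-rank method: rank 4 → 27.
|32.6 − 27| = 5.6.

5.60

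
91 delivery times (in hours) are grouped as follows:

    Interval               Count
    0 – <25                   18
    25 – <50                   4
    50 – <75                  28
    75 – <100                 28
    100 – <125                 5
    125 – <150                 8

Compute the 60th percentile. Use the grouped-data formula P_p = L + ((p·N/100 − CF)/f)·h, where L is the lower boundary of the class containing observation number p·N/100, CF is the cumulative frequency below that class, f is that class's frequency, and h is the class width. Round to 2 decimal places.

N = 91; target position k = 60/100 · 91 = 54.6.
Cumulative frequencies: 18, 22, 50, 78, 83, 91.
Observation 54.6 falls in the class 75 – <100.
L = 75, CF = 50, f = 28, h = 25.
P60 = 75 + ((54.6 − 50)/28)·25 = 75 + 4.10714 = 79.1071.

79.11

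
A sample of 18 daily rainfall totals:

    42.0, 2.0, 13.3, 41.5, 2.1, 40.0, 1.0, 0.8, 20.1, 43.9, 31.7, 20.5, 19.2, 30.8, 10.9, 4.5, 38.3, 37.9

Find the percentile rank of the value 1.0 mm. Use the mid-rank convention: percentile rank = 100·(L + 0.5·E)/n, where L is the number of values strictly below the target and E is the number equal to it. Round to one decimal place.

8.3

Sorted: 0.8, 1.0, 2.0, 2.1, 4.5, 10.9, 13.3, 19.2, 20.1, 20.5, 30.8, 31.7, 37.9, 38.3, 40.0, 41.5, 42.0, 43.9.
Count below 1.0: L = 1; count equal: E = 1; n = 18.
Percentile rank = 100·(1 + 0.5·1)/18 = 100·1.5/18 = 8.333.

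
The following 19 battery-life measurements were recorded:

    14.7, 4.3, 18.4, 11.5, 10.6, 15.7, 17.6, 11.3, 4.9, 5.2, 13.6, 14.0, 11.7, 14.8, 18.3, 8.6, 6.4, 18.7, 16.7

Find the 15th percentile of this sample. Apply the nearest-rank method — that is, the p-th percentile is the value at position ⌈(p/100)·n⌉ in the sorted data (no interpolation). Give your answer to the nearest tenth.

5.2

Sorted: 4.3, 4.9, 5.2, 6.4, 8.6, 10.6, 11.3, 11.5, 11.7, 13.6, 14.0, 14.7, 14.8, 15.7, 16.7, 17.6, 18.3, 18.4, 18.7.
n = 19.
Position = ⌈15/100 · 19⌉ = ⌈2.85⌉ = 3.
The value at rank 3 is 5.2.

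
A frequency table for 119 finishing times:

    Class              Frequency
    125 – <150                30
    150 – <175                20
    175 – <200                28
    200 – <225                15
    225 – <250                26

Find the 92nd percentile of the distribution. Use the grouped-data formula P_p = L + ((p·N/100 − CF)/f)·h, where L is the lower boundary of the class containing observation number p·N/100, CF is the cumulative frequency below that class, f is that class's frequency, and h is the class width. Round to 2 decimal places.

240.85

N = 119; target position k = 92/100 · 119 = 109.48.
Cumulative frequencies: 30, 50, 78, 93, 119.
Observation 109.48 falls in the class 225 – <250.
L = 225, CF = 93, f = 26, h = 25.
P92 = 225 + ((109.48 − 93)/26)·25 = 225 + 15.8462 = 240.846.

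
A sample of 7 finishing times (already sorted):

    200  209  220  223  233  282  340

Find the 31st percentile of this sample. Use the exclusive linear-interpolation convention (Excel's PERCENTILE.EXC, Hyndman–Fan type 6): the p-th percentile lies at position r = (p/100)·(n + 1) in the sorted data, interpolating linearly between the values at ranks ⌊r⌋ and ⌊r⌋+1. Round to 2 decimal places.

n = 7.
r = (31/100)·(7 + 1) = 2.48.
Rank 2 is 209 and rank 3 is 220.
Interpolate: 209 + 0.48·(220 − 209) = 209 + 0.48·11 = 214.28.

214.28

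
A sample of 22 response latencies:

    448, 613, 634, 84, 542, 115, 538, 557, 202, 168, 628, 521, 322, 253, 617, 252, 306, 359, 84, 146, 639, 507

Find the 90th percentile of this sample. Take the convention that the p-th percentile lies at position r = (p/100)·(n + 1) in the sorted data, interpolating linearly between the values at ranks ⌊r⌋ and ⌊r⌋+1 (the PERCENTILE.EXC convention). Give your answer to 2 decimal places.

Sorted: 84, 84, 115, 146, 168, 202, 252, 253, 306, 322, 359, 448, 507, 521, 538, 542, 557, 613, 617, 628, 634, 639.
n = 22.
r = (90/100)·(22 + 1) = 20.7.
Rank 20 is 628 and rank 21 is 634.
Interpolate: 628 + 0.7·(634 − 628) = 628 + 0.7·6 = 632.2.

632.20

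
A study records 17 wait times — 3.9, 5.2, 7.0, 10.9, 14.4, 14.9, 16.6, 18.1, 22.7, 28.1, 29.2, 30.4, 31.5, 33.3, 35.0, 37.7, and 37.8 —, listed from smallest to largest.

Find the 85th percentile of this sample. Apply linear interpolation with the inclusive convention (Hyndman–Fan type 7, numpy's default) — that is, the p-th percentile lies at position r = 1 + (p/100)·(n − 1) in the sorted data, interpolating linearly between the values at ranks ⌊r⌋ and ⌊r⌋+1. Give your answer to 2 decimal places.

34.32

n = 17.
r = 1 + (85/100)·(17 − 1) = 1 + 13.6 = 14.6.
Rank 14 is 33.3 and rank 15 is 35.0.
Interpolate: 33.3 + 0.6·(35.0 − 33.3) = 33.3 + 0.6·1.7 = 34.32.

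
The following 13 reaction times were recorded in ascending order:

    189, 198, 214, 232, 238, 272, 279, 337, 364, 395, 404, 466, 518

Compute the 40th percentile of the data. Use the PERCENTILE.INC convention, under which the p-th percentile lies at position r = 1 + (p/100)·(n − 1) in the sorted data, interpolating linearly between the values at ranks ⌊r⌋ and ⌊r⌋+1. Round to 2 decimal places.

265.20

n = 13.
r = 1 + (40/100)·(13 − 1) = 1 + 4.8 = 5.8.
Rank 5 is 238 and rank 6 is 272.
Interpolate: 238 + 0.8·(272 − 238) = 238 + 0.8·34 = 265.2.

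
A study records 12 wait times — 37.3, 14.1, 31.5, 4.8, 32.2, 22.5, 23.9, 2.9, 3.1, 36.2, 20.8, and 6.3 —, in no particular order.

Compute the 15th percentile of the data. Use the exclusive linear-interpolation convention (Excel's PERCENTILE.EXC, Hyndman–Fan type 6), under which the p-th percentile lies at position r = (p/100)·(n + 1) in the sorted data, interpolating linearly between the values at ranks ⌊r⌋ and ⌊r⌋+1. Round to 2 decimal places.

Sorted: 2.9, 3.1, 4.8, 6.3, 14.1, 20.8, 22.5, 23.9, 31.5, 32.2, 36.2, 37.3.
n = 12.
r = (15/100)·(12 + 1) = 1.95.
Rank 1 is 2.9 and rank 2 is 3.1.
Interpolate: 2.9 + 0.95·(3.1 − 2.9) = 2.9 + 0.95·0.2 = 3.09.

3.09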